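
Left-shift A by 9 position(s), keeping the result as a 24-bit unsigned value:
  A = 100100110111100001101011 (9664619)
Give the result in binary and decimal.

Shift left by 9: drop the top 9 bit(s), append 9 zero(s) on the right.
  100100110111100001101011  ->  discard [100100110], keep [111100001101011], append 000000000
= 111100001101011000000000

Answer: 111100001101011000000000 (15783424)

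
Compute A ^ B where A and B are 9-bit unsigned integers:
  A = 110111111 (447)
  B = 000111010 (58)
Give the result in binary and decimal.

Apply ^ to each column (1 where bits differ):
  110111111
^ 000111010
-----------
  110000101

Answer: 110000101 (389)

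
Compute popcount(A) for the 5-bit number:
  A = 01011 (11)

01011
1-bits at positions (from bit 0 = LSB): 0, 1, 3
Count = 3

Answer: 3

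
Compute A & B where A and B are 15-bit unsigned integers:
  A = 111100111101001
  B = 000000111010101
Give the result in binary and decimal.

Apply & to each column (1 only where both bits are 1):
  111100111101001
& 000000111010101
-----------------
  000000111000001

Answer: 000000111000001 (449)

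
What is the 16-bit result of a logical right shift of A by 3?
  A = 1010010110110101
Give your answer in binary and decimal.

Logical shift right by 3: drop the bottom 3 bit(s), prepend 3 zero(s) on the left.
  1010010110110101  ->  keep [1010010110110], discard [101], prepend 000
= 0001010010110110

Answer: 0001010010110110 (5302)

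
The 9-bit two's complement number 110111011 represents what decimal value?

MSB is 1, so the value is negative. Find the magnitude:
1. Invert bits:  001000100
2. Add 1:        001000101  = 69
3. Apply sign:   -69

Answer: -69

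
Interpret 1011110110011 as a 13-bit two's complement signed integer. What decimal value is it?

MSB is 1, so the value is negative. Find the magnitude:
1. Invert bits:  0100001001100
2. Add 1:        0100001001101  = 2125
3. Apply sign:   -2125

Answer: -2125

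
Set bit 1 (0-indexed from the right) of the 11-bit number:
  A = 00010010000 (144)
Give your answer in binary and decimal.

Mask = 1 << 1 = 00000000010
Bit 1 of A is 0, so OR-ing with the mask flips it to 1.
  00010010000
| 00000000010
-------------
  00010010010

Answer: 00010010010 (146)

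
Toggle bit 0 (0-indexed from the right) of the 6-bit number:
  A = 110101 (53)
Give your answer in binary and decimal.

Mask = 1 << 0 = 000001
Bit 0 of A is 1; XOR with the mask flips it to 0.
  110101
^ 000001
--------
  110100

Answer: 110100 (52)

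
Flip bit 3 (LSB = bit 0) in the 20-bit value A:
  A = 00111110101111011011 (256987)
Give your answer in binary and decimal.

Mask = 1 << 3 = 00000000000000001000
Bit 3 of A is 1; XOR with the mask flips it to 0.
  00111110101111011011
^ 00000000000000001000
----------------------
  00111110101111010011

Answer: 00111110101111010011 (256979)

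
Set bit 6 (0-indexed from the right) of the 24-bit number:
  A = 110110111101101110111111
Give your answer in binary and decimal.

Mask = 1 << 6 = 000000000000000001000000
Bit 6 of A is 0, so OR-ing with the mask flips it to 1.
  110110111101101110111111
| 000000000000000001000000
--------------------------
  110110111101101111111111

Answer: 110110111101101111111111 (14408703)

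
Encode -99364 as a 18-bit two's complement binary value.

1. Binary of +99364:  011000010000100100
2. Invert bits:     100111101111011011
3. Add 1:           100111101111011100

Answer: 100111101111011100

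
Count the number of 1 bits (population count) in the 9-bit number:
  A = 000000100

000000100
1-bits at positions (from bit 0 = LSB): 2
Count = 1

Answer: 1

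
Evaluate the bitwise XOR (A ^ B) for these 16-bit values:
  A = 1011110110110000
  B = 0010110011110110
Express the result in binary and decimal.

Apply ^ to each column (1 where bits differ):
  1011110110110000
^ 0010110011110110
------------------
  1001000101000110

Answer: 1001000101000110 (37190)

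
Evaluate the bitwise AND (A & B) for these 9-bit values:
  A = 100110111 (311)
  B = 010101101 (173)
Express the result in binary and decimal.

Apply & to each column (1 only where both bits are 1):
  100110111
& 010101101
-----------
  000100101

Answer: 000100101 (37)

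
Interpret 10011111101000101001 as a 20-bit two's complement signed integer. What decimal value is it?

MSB is 1, so the value is negative. Find the magnitude:
1. Invert bits:  01100000010111010110
2. Add 1:        01100000010111010111  = 394711
3. Apply sign:   -394711

Answer: -394711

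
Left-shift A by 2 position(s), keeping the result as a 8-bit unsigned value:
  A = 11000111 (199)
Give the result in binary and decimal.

Shift left by 2: drop the top 2 bit(s), append 2 zero(s) on the right.
  11000111  ->  discard [11], keep [000111], append 00
= 00011100

Answer: 00011100 (28)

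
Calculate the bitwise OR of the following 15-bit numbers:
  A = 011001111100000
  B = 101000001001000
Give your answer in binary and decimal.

Apply | to each column (1 where either bit is 1):
  011001111100000
| 101000001001000
-----------------
  111001111101000

Answer: 111001111101000 (29672)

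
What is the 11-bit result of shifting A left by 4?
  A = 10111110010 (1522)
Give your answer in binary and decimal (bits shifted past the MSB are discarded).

Shift left by 4: drop the top 4 bit(s), append 4 zero(s) on the right.
  10111110010  ->  discard [1011], keep [1110010], append 0000
= 11100100000

Answer: 11100100000 (1824)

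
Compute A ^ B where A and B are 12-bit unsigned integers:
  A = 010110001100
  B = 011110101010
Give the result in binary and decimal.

Apply ^ to each column (1 where bits differ):
  010110001100
^ 011110101010
--------------
  001000100110

Answer: 001000100110 (550)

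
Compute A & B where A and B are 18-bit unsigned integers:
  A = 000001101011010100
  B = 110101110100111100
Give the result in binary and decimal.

Apply & to each column (1 only where both bits are 1):
  000001101011010100
& 110101110100111100
--------------------
  000001100000010100

Answer: 000001100000010100 (6164)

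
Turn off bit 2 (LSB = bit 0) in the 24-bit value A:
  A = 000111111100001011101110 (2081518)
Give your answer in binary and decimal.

Mask = ~(1 << 2) = 111111111111111111111011
Bit 2 of A is 1, so AND-ing with the mask clears it to 0.
  000111111100001011101110
& 111111111111111111111011
--------------------------
  000111111100001011101010

Answer: 000111111100001011101010 (2081514)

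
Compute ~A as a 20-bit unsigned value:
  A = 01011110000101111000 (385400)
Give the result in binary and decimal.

Flip each bit (0->1, 1->0):
  01011110000101111000
  10100001111010000111

Answer: 10100001111010000111 (663175)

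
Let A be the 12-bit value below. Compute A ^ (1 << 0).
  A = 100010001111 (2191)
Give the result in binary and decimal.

Mask = 1 << 0 = 000000000001
Bit 0 of A is 1; XOR with the mask flips it to 0.
  100010001111
^ 000000000001
--------------
  100010001110

Answer: 100010001110 (2190)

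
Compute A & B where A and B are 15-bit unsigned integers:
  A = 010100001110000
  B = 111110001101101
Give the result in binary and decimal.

Apply & to each column (1 only where both bits are 1):
  010100001110000
& 111110001101101
-----------------
  010100001100000

Answer: 010100001100000 (10336)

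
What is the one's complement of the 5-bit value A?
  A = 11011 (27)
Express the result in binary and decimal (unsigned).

Flip each bit (0->1, 1->0):
  11011
  00100

Answer: 00100 (4)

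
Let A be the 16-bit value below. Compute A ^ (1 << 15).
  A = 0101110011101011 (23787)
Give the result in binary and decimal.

Mask = 1 << 15 = 1000000000000000
Bit 15 of A is 0; XOR with the mask flips it to 1.
  0101110011101011
^ 1000000000000000
------------------
  1101110011101011

Answer: 1101110011101011 (56555)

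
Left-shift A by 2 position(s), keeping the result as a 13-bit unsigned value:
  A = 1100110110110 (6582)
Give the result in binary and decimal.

Shift left by 2: drop the top 2 bit(s), append 2 zero(s) on the right.
  1100110110110  ->  discard [11], keep [00110110110], append 00
= 0011011011000

Answer: 0011011011000 (1752)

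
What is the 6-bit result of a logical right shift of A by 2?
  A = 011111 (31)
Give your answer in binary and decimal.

Logical shift right by 2: drop the bottom 2 bit(s), prepend 2 zero(s) on the left.
  011111  ->  keep [0111], discard [11], prepend 00
= 000111

Answer: 000111 (7)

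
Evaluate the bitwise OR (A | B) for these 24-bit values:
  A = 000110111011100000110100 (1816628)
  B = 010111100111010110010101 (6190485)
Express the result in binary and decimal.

Apply | to each column (1 where either bit is 1):
  000110111011100000110100
| 010111100111010110010101
--------------------------
  010111111111110110110101

Answer: 010111111111110110110101 (6290869)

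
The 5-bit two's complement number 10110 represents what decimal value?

MSB is 1, so the value is negative. Find the magnitude:
1. Invert bits:  01001
2. Add 1:        01010  = 10
3. Apply sign:   -10

Answer: -10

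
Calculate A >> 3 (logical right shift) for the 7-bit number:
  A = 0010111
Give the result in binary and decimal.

Logical shift right by 3: drop the bottom 3 bit(s), prepend 3 zero(s) on the left.
  0010111  ->  keep [0010], discard [111], prepend 000
= 0000010

Answer: 0000010 (2)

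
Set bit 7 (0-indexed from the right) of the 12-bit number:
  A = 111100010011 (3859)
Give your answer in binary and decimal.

Mask = 1 << 7 = 000010000000
Bit 7 of A is 0, so OR-ing with the mask flips it to 1.
  111100010011
| 000010000000
--------------
  111110010011

Answer: 111110010011 (3987)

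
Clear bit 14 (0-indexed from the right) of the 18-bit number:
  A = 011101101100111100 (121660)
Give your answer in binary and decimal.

Mask = ~(1 << 14) = 111011111111111111
Bit 14 of A is 1, so AND-ing with the mask clears it to 0.
  011101101100111100
& 111011111111111111
--------------------
  011001101100111100

Answer: 011001101100111100 (105276)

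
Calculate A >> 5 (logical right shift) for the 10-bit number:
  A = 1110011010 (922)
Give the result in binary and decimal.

Logical shift right by 5: drop the bottom 5 bit(s), prepend 5 zero(s) on the left.
  1110011010  ->  keep [11100], discard [11010], prepend 00000
= 0000011100

Answer: 0000011100 (28)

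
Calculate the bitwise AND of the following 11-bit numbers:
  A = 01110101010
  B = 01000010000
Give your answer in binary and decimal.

Apply & to each column (1 only where both bits are 1):
  01110101010
& 01000010000
-------------
  01000000000

Answer: 01000000000 (512)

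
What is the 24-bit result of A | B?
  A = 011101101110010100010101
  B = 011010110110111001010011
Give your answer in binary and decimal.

Apply | to each column (1 where either bit is 1):
  011101101110010100010101
| 011010110110111001010011
--------------------------
  011111111110111101010111

Answer: 011111111110111101010111 (8384343)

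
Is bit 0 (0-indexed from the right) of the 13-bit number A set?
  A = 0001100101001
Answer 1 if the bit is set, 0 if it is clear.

Bit 0 is the 1st from the right.
  0001100101001
              ^
That bit is 1.

Answer: 1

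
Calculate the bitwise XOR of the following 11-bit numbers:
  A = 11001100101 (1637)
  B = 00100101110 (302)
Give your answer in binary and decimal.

Apply ^ to each column (1 where bits differ):
  11001100101
^ 00100101110
-------------
  11101001011

Answer: 11101001011 (1867)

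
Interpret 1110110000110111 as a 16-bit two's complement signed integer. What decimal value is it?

MSB is 1, so the value is negative. Find the magnitude:
1. Invert bits:  0001001111001000
2. Add 1:        0001001111001001  = 5065
3. Apply sign:   -5065

Answer: -5065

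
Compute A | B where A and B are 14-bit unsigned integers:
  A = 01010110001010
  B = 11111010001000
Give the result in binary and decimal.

Apply | to each column (1 where either bit is 1):
  01010110001010
| 11111010001000
----------------
  11111110001010

Answer: 11111110001010 (16266)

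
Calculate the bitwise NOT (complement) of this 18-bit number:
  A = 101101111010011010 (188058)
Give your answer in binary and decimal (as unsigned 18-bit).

Flip each bit (0->1, 1->0):
  101101111010011010
  010010000101100101

Answer: 010010000101100101 (74085)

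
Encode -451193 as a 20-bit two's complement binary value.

1. Binary of +451193:  01101110001001111001
2. Invert bits:     10010001110110000110
3. Add 1:           10010001110110000111

Answer: 10010001110110000111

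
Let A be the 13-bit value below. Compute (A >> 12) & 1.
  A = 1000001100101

Bit 12 is the 13th from the right.
  1000001100101
  ^
That bit is 1.

Answer: 1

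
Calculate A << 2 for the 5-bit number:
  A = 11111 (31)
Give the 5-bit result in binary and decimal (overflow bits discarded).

Shift left by 2: drop the top 2 bit(s), append 2 zero(s) on the right.
  11111  ->  discard [11], keep [111], append 00
= 11100

Answer: 11100 (28)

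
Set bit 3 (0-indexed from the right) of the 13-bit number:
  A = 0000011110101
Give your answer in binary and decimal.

Mask = 1 << 3 = 0000000001000
Bit 3 of A is 0, so OR-ing with the mask flips it to 1.
  0000011110101
| 0000000001000
---------------
  0000011111101

Answer: 0000011111101 (253)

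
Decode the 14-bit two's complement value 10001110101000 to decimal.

MSB is 1, so the value is negative. Find the magnitude:
1. Invert bits:  01110001010111
2. Add 1:        01110001011000  = 7256
3. Apply sign:   -7256

Answer: -7256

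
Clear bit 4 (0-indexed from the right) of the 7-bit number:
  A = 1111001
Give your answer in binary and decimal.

Mask = ~(1 << 4) = 1101111
Bit 4 of A is 1, so AND-ing with the mask clears it to 0.
  1111001
& 1101111
---------
  1101001

Answer: 1101001 (105)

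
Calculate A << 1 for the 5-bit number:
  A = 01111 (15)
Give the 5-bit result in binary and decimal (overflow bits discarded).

Shift left by 1: drop the top 1 bit(s), append 1 zero(s) on the right.
  01111  ->  discard [0], keep [1111], append 0
= 11110

Answer: 11110 (30)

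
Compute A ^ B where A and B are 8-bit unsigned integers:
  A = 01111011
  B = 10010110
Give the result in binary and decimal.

Apply ^ to each column (1 where bits differ):
  01111011
^ 10010110
----------
  11101101

Answer: 11101101 (237)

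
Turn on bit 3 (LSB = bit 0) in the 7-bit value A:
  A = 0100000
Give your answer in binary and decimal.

Mask = 1 << 3 = 0001000
Bit 3 of A is 0, so OR-ing with the mask flips it to 1.
  0100000
| 0001000
---------
  0101000

Answer: 0101000 (40)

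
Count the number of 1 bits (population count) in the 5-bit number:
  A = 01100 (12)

01100
1-bits at positions (from bit 0 = LSB): 2, 3
Count = 2

Answer: 2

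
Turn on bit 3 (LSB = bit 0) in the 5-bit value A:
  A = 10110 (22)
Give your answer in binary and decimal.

Mask = 1 << 3 = 01000
Bit 3 of A is 0, so OR-ing with the mask flips it to 1.
  10110
| 01000
-------
  11110

Answer: 11110 (30)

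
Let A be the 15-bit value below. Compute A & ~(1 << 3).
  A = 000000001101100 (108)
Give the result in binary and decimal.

Mask = ~(1 << 3) = 111111111110111
Bit 3 of A is 1, so AND-ing with the mask clears it to 0.
  000000001101100
& 111111111110111
-----------------
  000000001100100

Answer: 000000001100100 (100)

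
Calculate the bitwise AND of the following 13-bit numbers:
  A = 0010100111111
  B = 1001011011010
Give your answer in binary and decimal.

Apply & to each column (1 only where both bits are 1):
  0010100111111
& 1001011011010
---------------
  0000000011010

Answer: 0000000011010 (26)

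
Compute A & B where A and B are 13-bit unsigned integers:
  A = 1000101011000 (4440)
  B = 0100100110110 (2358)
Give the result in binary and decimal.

Apply & to each column (1 only where both bits are 1):
  1000101011000
& 0100100110110
---------------
  0000100010000

Answer: 0000100010000 (272)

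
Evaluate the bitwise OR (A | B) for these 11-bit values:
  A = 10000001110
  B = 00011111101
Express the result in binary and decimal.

Apply | to each column (1 where either bit is 1):
  10000001110
| 00011111101
-------------
  10011111111

Answer: 10011111111 (1279)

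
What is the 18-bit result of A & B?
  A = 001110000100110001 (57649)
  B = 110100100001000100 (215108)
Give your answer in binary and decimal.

Apply & to each column (1 only where both bits are 1):
  001110000100110001
& 110100100001000100
--------------------
  000100000000000000

Answer: 000100000000000000 (16384)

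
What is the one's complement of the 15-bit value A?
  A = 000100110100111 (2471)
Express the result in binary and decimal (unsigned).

Flip each bit (0->1, 1->0):
  000100110100111
  111011001011000

Answer: 111011001011000 (30296)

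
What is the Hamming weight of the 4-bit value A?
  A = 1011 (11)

1011
1-bits at positions (from bit 0 = LSB): 0, 1, 3
Count = 3

Answer: 3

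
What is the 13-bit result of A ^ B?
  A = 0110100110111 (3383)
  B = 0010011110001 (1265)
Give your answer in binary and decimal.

Apply ^ to each column (1 where bits differ):
  0110100110111
^ 0010011110001
---------------
  0100111000110

Answer: 0100111000110 (2502)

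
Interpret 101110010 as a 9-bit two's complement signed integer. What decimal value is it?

MSB is 1, so the value is negative. Find the magnitude:
1. Invert bits:  010001101
2. Add 1:        010001110  = 142
3. Apply sign:   -142

Answer: -142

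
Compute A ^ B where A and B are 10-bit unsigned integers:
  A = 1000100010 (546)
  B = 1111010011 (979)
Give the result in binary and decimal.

Apply ^ to each column (1 where bits differ):
  1000100010
^ 1111010011
------------
  0111110001

Answer: 0111110001 (497)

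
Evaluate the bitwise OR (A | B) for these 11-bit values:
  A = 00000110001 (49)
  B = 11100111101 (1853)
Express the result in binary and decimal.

Apply | to each column (1 where either bit is 1):
  00000110001
| 11100111101
-------------
  11100111101

Answer: 11100111101 (1853)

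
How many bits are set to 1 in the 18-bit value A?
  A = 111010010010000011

111010010010000011
1-bits at positions (from bit 0 = LSB): 0, 1, 7, 10, 13, 15, 16, 17
Count = 8

Answer: 8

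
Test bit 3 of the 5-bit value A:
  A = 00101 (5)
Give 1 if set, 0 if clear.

Bit 3 is the 4th from the right.
  00101
   ^
That bit is 0.

Answer: 0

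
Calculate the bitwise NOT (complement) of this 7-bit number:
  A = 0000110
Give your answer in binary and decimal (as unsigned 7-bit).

Flip each bit (0->1, 1->0):
  0000110
  1111001

Answer: 1111001 (121)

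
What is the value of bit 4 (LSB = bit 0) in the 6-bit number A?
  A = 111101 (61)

Bit 4 is the 5th from the right.
  111101
   ^
That bit is 1.

Answer: 1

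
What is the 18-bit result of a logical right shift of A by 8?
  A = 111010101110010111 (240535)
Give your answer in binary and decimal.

Logical shift right by 8: drop the bottom 8 bit(s), prepend 8 zero(s) on the left.
  111010101110010111  ->  keep [1110101011], discard [10010111], prepend 00000000
= 000000001110101011

Answer: 000000001110101011 (939)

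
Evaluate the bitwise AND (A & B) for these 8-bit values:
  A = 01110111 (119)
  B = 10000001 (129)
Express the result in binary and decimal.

Apply & to each column (1 only where both bits are 1):
  01110111
& 10000001
----------
  00000001

Answer: 00000001 (1)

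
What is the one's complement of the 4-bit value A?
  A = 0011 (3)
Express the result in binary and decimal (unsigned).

Flip each bit (0->1, 1->0):
  0011
  1100

Answer: 1100 (12)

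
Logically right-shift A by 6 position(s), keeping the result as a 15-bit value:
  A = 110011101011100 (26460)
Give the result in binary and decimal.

Logical shift right by 6: drop the bottom 6 bit(s), prepend 6 zero(s) on the left.
  110011101011100  ->  keep [110011101], discard [011100], prepend 000000
= 000000110011101

Answer: 000000110011101 (413)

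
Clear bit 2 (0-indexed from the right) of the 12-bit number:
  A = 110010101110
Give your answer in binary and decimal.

Mask = ~(1 << 2) = 111111111011
Bit 2 of A is 1, so AND-ing with the mask clears it to 0.
  110010101110
& 111111111011
--------------
  110010101010

Answer: 110010101010 (3242)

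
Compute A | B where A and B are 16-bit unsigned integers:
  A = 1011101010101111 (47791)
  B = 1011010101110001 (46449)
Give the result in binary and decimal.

Apply | to each column (1 where either bit is 1):
  1011101010101111
| 1011010101110001
------------------
  1011111111111111

Answer: 1011111111111111 (49151)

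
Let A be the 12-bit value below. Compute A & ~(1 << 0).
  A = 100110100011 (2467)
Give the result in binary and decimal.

Mask = ~(1 << 0) = 111111111110
Bit 0 of A is 1, so AND-ing with the mask clears it to 0.
  100110100011
& 111111111110
--------------
  100110100010

Answer: 100110100010 (2466)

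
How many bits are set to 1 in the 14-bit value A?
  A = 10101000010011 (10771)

10101000010011
1-bits at positions (from bit 0 = LSB): 0, 1, 4, 9, 11, 13
Count = 6

Answer: 6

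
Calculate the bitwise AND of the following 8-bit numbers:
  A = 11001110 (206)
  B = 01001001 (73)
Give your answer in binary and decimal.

Apply & to each column (1 only where both bits are 1):
  11001110
& 01001001
----------
  01001000

Answer: 01001000 (72)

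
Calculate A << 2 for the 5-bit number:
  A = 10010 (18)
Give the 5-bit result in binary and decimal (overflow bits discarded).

Shift left by 2: drop the top 2 bit(s), append 2 zero(s) on the right.
  10010  ->  discard [10], keep [010], append 00
= 01000

Answer: 01000 (8)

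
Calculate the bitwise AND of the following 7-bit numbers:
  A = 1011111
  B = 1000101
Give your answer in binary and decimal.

Apply & to each column (1 only where both bits are 1):
  1011111
& 1000101
---------
  1000101

Answer: 1000101 (69)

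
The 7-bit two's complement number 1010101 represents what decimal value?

MSB is 1, so the value is negative. Find the magnitude:
1. Invert bits:  0101010
2. Add 1:        0101011  = 43
3. Apply sign:   -43

Answer: -43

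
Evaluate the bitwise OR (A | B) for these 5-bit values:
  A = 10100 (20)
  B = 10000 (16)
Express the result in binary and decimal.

Apply | to each column (1 where either bit is 1):
  10100
| 10000
-------
  10100

Answer: 10100 (20)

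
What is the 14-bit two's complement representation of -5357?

1. Binary of +5357:  01010011101101
2. Invert bits:     10101100010010
3. Add 1:           10101100010011

Answer: 10101100010011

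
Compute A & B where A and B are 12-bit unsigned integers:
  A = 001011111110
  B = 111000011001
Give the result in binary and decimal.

Apply & to each column (1 only where both bits are 1):
  001011111110
& 111000011001
--------------
  001000011000

Answer: 001000011000 (536)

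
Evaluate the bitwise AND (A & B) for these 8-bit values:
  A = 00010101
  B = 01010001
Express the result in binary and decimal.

Apply & to each column (1 only where both bits are 1):
  00010101
& 01010001
----------
  00010001

Answer: 00010001 (17)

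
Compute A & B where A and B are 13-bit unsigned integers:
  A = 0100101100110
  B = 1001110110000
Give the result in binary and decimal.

Apply & to each column (1 only where both bits are 1):
  0100101100110
& 1001110110000
---------------
  0000100100000

Answer: 0000100100000 (288)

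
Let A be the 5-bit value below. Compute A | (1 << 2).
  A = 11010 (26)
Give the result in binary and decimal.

Mask = 1 << 2 = 00100
Bit 2 of A is 0, so OR-ing with the mask flips it to 1.
  11010
| 00100
-------
  11110

Answer: 11110 (30)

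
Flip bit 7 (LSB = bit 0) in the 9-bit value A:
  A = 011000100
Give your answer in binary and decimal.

Mask = 1 << 7 = 010000000
Bit 7 of A is 1; XOR with the mask flips it to 0.
  011000100
^ 010000000
-----------
  001000100

Answer: 001000100 (68)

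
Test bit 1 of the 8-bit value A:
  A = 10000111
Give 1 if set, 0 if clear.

Bit 1 is the 2nd from the right.
  10000111
        ^
That bit is 1.

Answer: 1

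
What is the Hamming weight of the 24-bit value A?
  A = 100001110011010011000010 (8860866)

100001110011010011000010
1-bits at positions (from bit 0 = LSB): 1, 6, 7, 10, 12, 13, 16, 17, 18, 23
Count = 10

Answer: 10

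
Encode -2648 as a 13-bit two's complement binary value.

1. Binary of +2648:  0101001011000
2. Invert bits:     1010110100111
3. Add 1:           1010110101000

Answer: 1010110101000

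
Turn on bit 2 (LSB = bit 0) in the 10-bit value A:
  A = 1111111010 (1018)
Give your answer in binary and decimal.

Mask = 1 << 2 = 0000000100
Bit 2 of A is 0, so OR-ing with the mask flips it to 1.
  1111111010
| 0000000100
------------
  1111111110

Answer: 1111111110 (1022)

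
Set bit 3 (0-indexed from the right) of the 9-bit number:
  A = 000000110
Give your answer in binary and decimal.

Mask = 1 << 3 = 000001000
Bit 3 of A is 0, so OR-ing with the mask flips it to 1.
  000000110
| 000001000
-----------
  000001110

Answer: 000001110 (14)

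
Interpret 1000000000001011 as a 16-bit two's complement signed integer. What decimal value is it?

MSB is 1, so the value is negative. Find the magnitude:
1. Invert bits:  0111111111110100
2. Add 1:        0111111111110101  = 32757
3. Apply sign:   -32757

Answer: -32757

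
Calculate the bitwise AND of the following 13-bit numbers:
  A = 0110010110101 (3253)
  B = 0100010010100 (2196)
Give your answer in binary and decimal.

Apply & to each column (1 only where both bits are 1):
  0110010110101
& 0100010010100
---------------
  0100010010100

Answer: 0100010010100 (2196)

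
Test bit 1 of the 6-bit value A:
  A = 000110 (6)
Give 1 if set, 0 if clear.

Bit 1 is the 2nd from the right.
  000110
      ^
That bit is 1.

Answer: 1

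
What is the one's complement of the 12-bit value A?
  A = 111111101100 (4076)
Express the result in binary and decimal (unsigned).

Flip each bit (0->1, 1->0):
  111111101100
  000000010011

Answer: 000000010011 (19)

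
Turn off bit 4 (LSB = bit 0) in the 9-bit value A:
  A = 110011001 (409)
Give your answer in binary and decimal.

Mask = ~(1 << 4) = 111101111
Bit 4 of A is 1, so AND-ing with the mask clears it to 0.
  110011001
& 111101111
-----------
  110001001

Answer: 110001001 (393)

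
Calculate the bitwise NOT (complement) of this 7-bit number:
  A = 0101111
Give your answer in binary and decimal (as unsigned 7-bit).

Flip each bit (0->1, 1->0):
  0101111
  1010000

Answer: 1010000 (80)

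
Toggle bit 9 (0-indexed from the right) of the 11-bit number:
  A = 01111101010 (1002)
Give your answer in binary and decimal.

Mask = 1 << 9 = 01000000000
Bit 9 of A is 1; XOR with the mask flips it to 0.
  01111101010
^ 01000000000
-------------
  00111101010

Answer: 00111101010 (490)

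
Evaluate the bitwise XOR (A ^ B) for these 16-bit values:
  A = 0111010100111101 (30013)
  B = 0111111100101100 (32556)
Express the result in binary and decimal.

Apply ^ to each column (1 where bits differ):
  0111010100111101
^ 0111111100101100
------------------
  0000101000010001

Answer: 0000101000010001 (2577)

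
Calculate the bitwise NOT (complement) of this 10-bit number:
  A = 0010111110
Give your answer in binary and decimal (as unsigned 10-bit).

Flip each bit (0->1, 1->0):
  0010111110
  1101000001

Answer: 1101000001 (833)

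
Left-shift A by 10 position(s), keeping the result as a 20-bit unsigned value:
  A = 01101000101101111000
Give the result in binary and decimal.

Shift left by 10: drop the top 10 bit(s), append 10 zero(s) on the right.
  01101000101101111000  ->  discard [0110100010], keep [1101111000], append 0000000000
= 11011110000000000000

Answer: 11011110000000000000 (909312)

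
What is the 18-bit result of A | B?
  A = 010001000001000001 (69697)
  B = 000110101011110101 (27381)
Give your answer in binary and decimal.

Apply | to each column (1 where either bit is 1):
  010001000001000001
| 000110101011110101
--------------------
  010111101011110101

Answer: 010111101011110101 (97013)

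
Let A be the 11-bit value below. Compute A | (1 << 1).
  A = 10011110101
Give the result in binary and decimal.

Mask = 1 << 1 = 00000000010
Bit 1 of A is 0, so OR-ing with the mask flips it to 1.
  10011110101
| 00000000010
-------------
  10011110111

Answer: 10011110111 (1271)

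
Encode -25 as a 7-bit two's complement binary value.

1. Binary of +25:  0011001
2. Invert bits:     1100110
3. Add 1:           1100111

Answer: 1100111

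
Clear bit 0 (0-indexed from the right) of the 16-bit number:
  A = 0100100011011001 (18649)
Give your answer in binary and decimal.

Mask = ~(1 << 0) = 1111111111111110
Bit 0 of A is 1, so AND-ing with the mask clears it to 0.
  0100100011011001
& 1111111111111110
------------------
  0100100011011000

Answer: 0100100011011000 (18648)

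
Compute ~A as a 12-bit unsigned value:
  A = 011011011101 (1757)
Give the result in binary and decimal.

Flip each bit (0->1, 1->0):
  011011011101
  100100100010

Answer: 100100100010 (2338)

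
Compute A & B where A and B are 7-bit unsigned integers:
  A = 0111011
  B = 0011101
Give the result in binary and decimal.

Apply & to each column (1 only where both bits are 1):
  0111011
& 0011101
---------
  0011001

Answer: 0011001 (25)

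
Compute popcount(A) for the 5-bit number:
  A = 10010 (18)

10010
1-bits at positions (from bit 0 = LSB): 1, 4
Count = 2

Answer: 2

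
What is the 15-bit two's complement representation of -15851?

1. Binary of +15851:  011110111101011
2. Invert bits:     100001000010100
3. Add 1:           100001000010101

Answer: 100001000010101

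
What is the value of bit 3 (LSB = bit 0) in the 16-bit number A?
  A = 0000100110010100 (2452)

Bit 3 is the 4th from the right.
  0000100110010100
              ^
That bit is 0.

Answer: 0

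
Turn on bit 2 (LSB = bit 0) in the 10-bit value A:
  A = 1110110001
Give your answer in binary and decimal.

Mask = 1 << 2 = 0000000100
Bit 2 of A is 0, so OR-ing with the mask flips it to 1.
  1110110001
| 0000000100
------------
  1110110101

Answer: 1110110101 (949)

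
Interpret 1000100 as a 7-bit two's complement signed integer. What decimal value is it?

MSB is 1, so the value is negative. Find the magnitude:
1. Invert bits:  0111011
2. Add 1:        0111100  = 60
3. Apply sign:   -60

Answer: -60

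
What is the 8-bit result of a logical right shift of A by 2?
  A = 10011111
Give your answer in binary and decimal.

Logical shift right by 2: drop the bottom 2 bit(s), prepend 2 zero(s) on the left.
  10011111  ->  keep [100111], discard [11], prepend 00
= 00100111

Answer: 00100111 (39)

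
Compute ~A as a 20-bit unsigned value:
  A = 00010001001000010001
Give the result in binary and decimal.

Flip each bit (0->1, 1->0):
  00010001001000010001
  11101110110111101110

Answer: 11101110110111101110 (978414)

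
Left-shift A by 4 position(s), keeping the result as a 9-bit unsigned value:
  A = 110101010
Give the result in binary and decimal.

Shift left by 4: drop the top 4 bit(s), append 4 zero(s) on the right.
  110101010  ->  discard [1101], keep [01010], append 0000
= 010100000

Answer: 010100000 (160)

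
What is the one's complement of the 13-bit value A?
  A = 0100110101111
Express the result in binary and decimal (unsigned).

Flip each bit (0->1, 1->0):
  0100110101111
  1011001010000

Answer: 1011001010000 (5712)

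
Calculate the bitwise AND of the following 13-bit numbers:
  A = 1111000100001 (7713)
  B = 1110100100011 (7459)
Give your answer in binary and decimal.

Apply & to each column (1 only where both bits are 1):
  1111000100001
& 1110100100011
---------------
  1110000100001

Answer: 1110000100001 (7201)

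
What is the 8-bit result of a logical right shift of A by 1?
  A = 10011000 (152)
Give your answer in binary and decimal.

Logical shift right by 1: drop the bottom 1 bit(s), prepend 1 zero(s) on the left.
  10011000  ->  keep [1001100], discard [0], prepend 0
= 01001100

Answer: 01001100 (76)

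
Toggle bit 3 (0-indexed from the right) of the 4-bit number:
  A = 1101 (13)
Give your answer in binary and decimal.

Mask = 1 << 3 = 1000
Bit 3 of A is 1; XOR with the mask flips it to 0.
  1101
^ 1000
------
  0101

Answer: 0101 (5)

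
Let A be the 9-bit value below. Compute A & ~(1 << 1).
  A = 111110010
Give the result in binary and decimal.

Mask = ~(1 << 1) = 111111101
Bit 1 of A is 1, so AND-ing with the mask clears it to 0.
  111110010
& 111111101
-----------
  111110000

Answer: 111110000 (496)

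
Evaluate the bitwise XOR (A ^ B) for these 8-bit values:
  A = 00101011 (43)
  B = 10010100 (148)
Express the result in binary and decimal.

Apply ^ to each column (1 where bits differ):
  00101011
^ 10010100
----------
  10111111

Answer: 10111111 (191)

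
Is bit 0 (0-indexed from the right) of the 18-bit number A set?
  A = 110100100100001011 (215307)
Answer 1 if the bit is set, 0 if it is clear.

Bit 0 is the 1st from the right.
  110100100100001011
                   ^
That bit is 1.

Answer: 1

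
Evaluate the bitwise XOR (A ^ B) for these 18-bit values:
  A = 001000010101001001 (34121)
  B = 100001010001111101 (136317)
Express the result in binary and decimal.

Apply ^ to each column (1 where bits differ):
  001000010101001001
^ 100001010001111101
--------------------
  101001000100110100

Answer: 101001000100110100 (168244)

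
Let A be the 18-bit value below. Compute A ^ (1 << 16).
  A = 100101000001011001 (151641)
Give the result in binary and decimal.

Mask = 1 << 16 = 010000000000000000
Bit 16 of A is 0; XOR with the mask flips it to 1.
  100101000001011001
^ 010000000000000000
--------------------
  110101000001011001

Answer: 110101000001011001 (217177)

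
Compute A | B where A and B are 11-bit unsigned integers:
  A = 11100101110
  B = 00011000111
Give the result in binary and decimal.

Apply | to each column (1 where either bit is 1):
  11100101110
| 00011000111
-------------
  11111101111

Answer: 11111101111 (2031)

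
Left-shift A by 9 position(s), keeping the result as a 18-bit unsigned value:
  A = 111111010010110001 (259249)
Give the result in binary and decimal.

Shift left by 9: drop the top 9 bit(s), append 9 zero(s) on the right.
  111111010010110001  ->  discard [111111010], keep [010110001], append 000000000
= 010110001000000000

Answer: 010110001000000000 (90624)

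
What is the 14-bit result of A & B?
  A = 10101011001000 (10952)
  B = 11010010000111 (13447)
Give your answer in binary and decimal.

Apply & to each column (1 only where both bits are 1):
  10101011001000
& 11010010000111
----------------
  10000010000000

Answer: 10000010000000 (8320)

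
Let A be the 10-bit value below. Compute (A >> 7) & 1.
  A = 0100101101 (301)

Bit 7 is the 8th from the right.
  0100101101
    ^
That bit is 0.

Answer: 0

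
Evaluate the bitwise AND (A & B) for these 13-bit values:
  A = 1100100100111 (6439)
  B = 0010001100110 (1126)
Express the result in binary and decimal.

Apply & to each column (1 only where both bits are 1):
  1100100100111
& 0010001100110
---------------
  0000000100110

Answer: 0000000100110 (38)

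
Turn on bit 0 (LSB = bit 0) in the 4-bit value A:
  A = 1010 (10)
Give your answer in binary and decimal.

Mask = 1 << 0 = 0001
Bit 0 of A is 0, so OR-ing with the mask flips it to 1.
  1010
| 0001
------
  1011

Answer: 1011 (11)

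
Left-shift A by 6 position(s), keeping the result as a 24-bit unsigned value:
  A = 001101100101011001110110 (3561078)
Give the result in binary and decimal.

Shift left by 6: drop the top 6 bit(s), append 6 zero(s) on the right.
  001101100101011001110110  ->  discard [001101], keep [100101011001110110], append 000000
= 100101011001110110000000

Answer: 100101011001110110000000 (9805184)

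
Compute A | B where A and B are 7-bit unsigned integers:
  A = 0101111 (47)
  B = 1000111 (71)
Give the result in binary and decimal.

Apply | to each column (1 where either bit is 1):
  0101111
| 1000111
---------
  1101111

Answer: 1101111 (111)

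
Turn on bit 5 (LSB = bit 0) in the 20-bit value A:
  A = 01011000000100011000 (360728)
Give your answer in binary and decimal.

Mask = 1 << 5 = 00000000000000100000
Bit 5 of A is 0, so OR-ing with the mask flips it to 1.
  01011000000100011000
| 00000000000000100000
----------------------
  01011000000100111000

Answer: 01011000000100111000 (360760)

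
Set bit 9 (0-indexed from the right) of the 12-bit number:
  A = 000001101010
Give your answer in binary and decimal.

Mask = 1 << 9 = 001000000000
Bit 9 of A is 0, so OR-ing with the mask flips it to 1.
  000001101010
| 001000000000
--------------
  001001101010

Answer: 001001101010 (618)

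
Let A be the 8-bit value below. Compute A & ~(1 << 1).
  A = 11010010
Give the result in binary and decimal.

Mask = ~(1 << 1) = 11111101
Bit 1 of A is 1, so AND-ing with the mask clears it to 0.
  11010010
& 11111101
----------
  11010000

Answer: 11010000 (208)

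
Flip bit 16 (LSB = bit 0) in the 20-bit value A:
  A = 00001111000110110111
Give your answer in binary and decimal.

Mask = 1 << 16 = 00010000000000000000
Bit 16 of A is 0; XOR with the mask flips it to 1.
  00001111000110110111
^ 00010000000000000000
----------------------
  00011111000110110111

Answer: 00011111000110110111 (127415)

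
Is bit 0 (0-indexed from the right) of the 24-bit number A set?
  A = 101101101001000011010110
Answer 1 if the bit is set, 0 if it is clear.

Bit 0 is the 1st from the right.
  101101101001000011010110
                         ^
That bit is 0.

Answer: 0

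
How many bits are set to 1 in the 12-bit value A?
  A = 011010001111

011010001111
1-bits at positions (from bit 0 = LSB): 0, 1, 2, 3, 7, 9, 10
Count = 7

Answer: 7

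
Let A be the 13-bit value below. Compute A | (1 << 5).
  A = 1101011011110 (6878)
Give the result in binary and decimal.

Mask = 1 << 5 = 0000000100000
Bit 5 of A is 0, so OR-ing with the mask flips it to 1.
  1101011011110
| 0000000100000
---------------
  1101011111110

Answer: 1101011111110 (6910)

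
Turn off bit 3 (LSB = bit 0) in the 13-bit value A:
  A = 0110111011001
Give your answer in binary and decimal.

Mask = ~(1 << 3) = 1111111110111
Bit 3 of A is 1, so AND-ing with the mask clears it to 0.
  0110111011001
& 1111111110111
---------------
  0110111010001

Answer: 0110111010001 (3537)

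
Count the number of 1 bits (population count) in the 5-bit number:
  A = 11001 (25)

11001
1-bits at positions (from bit 0 = LSB): 0, 3, 4
Count = 3

Answer: 3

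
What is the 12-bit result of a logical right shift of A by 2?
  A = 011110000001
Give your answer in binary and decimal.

Logical shift right by 2: drop the bottom 2 bit(s), prepend 2 zero(s) on the left.
  011110000001  ->  keep [0111100000], discard [01], prepend 00
= 000111100000

Answer: 000111100000 (480)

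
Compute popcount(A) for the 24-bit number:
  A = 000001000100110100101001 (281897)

000001000100110100101001
1-bits at positions (from bit 0 = LSB): 0, 3, 5, 8, 10, 11, 14, 18
Count = 8

Answer: 8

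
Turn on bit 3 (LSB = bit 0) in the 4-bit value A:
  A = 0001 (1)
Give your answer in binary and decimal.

Mask = 1 << 3 = 1000
Bit 3 of A is 0, so OR-ing with the mask flips it to 1.
  0001
| 1000
------
  1001

Answer: 1001 (9)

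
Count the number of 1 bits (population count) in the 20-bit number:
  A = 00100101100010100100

00100101100010100100
1-bits at positions (from bit 0 = LSB): 2, 5, 7, 11, 12, 14, 17
Count = 7

Answer: 7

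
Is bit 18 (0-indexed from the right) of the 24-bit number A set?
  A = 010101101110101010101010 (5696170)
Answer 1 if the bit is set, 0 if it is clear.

Bit 18 is the 19th from the right.
  010101101110101010101010
       ^
That bit is 1.

Answer: 1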